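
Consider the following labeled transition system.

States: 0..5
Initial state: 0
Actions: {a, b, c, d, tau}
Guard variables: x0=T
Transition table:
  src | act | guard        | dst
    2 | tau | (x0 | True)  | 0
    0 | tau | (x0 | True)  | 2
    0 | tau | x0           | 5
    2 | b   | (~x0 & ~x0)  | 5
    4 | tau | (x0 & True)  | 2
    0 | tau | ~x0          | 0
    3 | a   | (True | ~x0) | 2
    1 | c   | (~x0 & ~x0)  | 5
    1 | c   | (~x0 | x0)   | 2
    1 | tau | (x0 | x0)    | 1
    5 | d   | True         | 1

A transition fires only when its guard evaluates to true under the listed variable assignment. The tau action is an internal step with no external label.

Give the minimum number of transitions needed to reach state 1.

Answer: 2

Working:
Layered search for 1:
  L0 = {0}
  L1 = {2,5}
  L2 = {1}
1 enters at depth 2; path tau·d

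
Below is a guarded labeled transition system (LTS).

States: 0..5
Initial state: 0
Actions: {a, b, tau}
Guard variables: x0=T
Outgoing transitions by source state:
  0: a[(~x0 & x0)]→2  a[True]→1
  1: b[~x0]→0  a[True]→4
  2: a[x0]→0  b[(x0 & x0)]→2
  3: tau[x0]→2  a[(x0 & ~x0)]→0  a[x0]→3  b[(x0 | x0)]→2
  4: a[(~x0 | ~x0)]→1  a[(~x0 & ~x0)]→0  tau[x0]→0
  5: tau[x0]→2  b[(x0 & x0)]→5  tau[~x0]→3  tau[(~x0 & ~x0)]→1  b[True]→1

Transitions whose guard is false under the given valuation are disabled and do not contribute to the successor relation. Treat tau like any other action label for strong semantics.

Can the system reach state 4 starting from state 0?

Answer: REACHABLE

Trace:
After dropping false guards: 11 live edges.
Layer 0: {0}
Layer 1: {1}  cumulative {0,1}
Layer 2: {4}  cumulative {0,1,4}
Reachable = {0,1,4}
Path to 4: a·a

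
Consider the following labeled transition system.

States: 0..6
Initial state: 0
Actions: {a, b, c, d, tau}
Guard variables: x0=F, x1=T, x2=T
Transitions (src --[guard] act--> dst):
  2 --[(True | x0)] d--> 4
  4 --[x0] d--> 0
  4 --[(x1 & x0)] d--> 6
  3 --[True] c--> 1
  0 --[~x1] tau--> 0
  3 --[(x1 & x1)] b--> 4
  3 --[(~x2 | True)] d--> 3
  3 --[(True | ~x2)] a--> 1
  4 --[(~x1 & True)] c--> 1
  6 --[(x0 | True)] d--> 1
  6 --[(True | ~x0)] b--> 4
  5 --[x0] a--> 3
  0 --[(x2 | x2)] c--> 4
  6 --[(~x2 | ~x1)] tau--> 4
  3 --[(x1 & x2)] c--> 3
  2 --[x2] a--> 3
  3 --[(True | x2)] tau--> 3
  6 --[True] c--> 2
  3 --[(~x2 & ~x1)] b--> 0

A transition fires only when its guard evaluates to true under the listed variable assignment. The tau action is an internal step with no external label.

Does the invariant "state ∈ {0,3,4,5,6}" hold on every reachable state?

Inv-set: {0,3,4,5,6}
Reachable = {0,4}
  0: ok
  4: ok

Answer: INVARIANT HOLDS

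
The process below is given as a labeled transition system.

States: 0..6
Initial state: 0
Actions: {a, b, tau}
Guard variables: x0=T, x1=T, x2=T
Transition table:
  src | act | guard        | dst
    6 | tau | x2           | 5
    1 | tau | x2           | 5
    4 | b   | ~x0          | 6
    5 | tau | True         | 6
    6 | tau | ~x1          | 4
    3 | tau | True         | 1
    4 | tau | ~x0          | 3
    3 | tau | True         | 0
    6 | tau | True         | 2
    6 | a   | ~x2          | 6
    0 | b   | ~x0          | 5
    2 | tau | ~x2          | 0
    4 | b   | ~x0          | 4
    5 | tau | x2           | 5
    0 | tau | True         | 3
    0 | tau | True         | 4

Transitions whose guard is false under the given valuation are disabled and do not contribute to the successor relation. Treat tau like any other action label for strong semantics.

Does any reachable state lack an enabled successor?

Answer: DEADLOCK at state 2

Working:
Reachable = {0,1,2,3,4,5,6}
  0: tau→3  tau→4  [2 exit(s)]
  1: tau→5  [1 exit(s)]
  2: ∅  [STUCK]
  3: tau→0  tau→1  [2 exit(s)]
  4: ∅  [STUCK]
  5: tau→5  tau→6  [2 exit(s)]
  6: tau→2  tau→5  [2 exit(s)]
trace reaching 2: tau·tau·tau·tau·tau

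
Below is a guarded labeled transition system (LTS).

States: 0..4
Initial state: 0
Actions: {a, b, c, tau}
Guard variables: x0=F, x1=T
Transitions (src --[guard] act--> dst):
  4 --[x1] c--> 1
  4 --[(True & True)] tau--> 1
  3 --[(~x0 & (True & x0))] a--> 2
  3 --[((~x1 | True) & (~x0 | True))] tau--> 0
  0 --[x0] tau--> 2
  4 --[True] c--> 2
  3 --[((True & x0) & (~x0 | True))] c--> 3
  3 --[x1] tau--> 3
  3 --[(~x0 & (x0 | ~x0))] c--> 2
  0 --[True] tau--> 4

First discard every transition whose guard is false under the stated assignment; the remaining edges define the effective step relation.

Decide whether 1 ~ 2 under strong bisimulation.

Answer: BISIMILAR

Analysis:
Compute ~ classes (split until stable):
  P[0] = {{0,1,2,3,4}}
  P[1] = {{0},{1,2},{3,4}}
  P[2] = {{0},{1,2},{3},{4}}
Fixed point at round 3; 4 class(es).
[1]={1,2}  [2]={1,2}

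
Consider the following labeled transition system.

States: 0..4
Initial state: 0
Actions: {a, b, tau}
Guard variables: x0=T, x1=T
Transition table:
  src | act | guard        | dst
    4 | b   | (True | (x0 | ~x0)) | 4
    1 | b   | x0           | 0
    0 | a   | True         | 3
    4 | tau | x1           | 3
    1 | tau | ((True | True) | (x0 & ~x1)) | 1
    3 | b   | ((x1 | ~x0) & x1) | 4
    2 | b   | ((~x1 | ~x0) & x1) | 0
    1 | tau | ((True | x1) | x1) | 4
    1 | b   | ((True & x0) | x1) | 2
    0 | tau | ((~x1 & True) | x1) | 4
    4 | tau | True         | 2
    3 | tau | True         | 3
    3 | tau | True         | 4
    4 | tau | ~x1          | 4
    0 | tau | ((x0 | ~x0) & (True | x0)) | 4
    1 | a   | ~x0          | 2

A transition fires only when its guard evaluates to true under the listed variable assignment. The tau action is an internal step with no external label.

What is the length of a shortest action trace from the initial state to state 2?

Layered search for 2:
  L0 = {0}
  L1 = {3,4}
  L2 = {2}
first hit 2 at d=2 via tau·tau

Answer: 2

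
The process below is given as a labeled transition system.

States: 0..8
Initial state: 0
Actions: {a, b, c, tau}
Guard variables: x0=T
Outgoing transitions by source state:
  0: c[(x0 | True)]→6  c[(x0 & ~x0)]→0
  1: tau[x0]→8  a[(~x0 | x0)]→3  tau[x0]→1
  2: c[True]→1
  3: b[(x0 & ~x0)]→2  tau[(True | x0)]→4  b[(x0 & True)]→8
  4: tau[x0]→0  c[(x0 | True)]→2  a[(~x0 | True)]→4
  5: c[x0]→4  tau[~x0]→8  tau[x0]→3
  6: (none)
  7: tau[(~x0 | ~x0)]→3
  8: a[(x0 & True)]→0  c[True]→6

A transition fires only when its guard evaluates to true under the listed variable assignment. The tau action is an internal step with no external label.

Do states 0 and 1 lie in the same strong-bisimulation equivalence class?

Answer: NOT BISIMILAR

Working:
Compute ~ classes (split until stable):
  π0 = {{0,1,2,3,4,5,6,7,8}}
  π1 = {{0,2},{1},{3},{4},{5},{6,7},{8}}
  π2 = {{0},{1},{2},{3},{4},{5},{6,7},{8}}
Fixed point at round 3; 8 class(es).
0∈{0}, 1∈{1}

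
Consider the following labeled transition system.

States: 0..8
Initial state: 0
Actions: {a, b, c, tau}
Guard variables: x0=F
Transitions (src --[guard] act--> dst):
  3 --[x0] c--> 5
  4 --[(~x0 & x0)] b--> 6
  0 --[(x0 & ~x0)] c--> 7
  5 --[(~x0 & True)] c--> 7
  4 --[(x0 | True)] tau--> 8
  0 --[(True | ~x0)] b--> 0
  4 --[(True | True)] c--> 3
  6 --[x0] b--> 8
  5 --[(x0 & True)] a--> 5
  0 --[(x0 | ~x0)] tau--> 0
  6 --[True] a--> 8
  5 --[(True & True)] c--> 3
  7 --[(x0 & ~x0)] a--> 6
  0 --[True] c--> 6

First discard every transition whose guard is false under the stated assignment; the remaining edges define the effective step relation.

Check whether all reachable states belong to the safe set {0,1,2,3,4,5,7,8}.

Inv-set: {0,1,2,3,4,5,7,8}
Reach set: {0,6,8}
  0: ✓
  6: ✗ unsafe
  8: ✓
witness against invariant: c → 6

Answer: INVARIANT VIOLATED at state 6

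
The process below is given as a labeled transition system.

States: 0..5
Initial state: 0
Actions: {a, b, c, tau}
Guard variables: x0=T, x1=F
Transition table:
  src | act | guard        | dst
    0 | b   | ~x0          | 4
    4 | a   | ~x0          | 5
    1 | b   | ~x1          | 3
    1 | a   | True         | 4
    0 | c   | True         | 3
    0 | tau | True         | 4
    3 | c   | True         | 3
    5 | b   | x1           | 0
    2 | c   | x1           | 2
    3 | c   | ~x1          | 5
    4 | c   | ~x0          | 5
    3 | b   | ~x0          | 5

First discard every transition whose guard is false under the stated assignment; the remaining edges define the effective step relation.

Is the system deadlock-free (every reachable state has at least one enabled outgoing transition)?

Answer: DEADLOCK at state 4

Working:
Reach set: {0,3,4,5}
  0: c→3  tau→4  [2 exit(s)]
  3: c→3  c→5  [2 exit(s)]
  4: ∅  [deadlock]
  5: ∅  [deadlock]
Path to 4: tau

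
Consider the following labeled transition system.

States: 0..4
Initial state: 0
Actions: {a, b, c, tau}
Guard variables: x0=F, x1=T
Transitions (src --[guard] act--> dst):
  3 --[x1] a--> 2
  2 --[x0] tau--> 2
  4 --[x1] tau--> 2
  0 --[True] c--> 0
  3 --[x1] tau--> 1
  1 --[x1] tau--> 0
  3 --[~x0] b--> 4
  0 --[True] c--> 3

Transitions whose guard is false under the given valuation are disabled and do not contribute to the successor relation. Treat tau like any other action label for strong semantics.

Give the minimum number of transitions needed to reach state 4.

Answer: 2

Working:
BFS to 4:
  L0 = {0}
  L1 = {3}
  L2 = {1,2,4}
4 enters at depth 2; path c·b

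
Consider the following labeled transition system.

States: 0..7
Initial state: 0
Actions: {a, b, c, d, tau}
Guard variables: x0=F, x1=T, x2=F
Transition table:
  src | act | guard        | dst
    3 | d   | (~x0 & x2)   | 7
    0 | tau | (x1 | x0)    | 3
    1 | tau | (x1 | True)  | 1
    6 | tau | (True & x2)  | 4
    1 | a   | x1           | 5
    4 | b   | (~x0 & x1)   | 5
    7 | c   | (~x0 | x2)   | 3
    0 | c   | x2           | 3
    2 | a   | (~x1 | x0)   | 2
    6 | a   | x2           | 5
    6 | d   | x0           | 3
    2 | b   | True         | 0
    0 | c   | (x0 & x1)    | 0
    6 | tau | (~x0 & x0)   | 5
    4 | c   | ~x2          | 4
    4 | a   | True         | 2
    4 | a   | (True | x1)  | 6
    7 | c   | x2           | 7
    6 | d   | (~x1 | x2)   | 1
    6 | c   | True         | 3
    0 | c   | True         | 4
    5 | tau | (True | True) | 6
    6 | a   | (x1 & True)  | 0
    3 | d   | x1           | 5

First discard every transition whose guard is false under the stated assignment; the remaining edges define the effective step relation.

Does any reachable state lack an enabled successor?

Reachable = {0,2,3,4,5,6}
  0: c→4  tau→3  [2 exit(s)]
  2: b→0  [1 exit(s)]
  3: d→5  [1 exit(s)]
  4: a→2  a→6  b→5  c→4  [4 exit(s)]
  5: tau→6  [1 exit(s)]
  6: a→0  c→3  [2 exit(s)]

Answer: DEADLOCK-FREE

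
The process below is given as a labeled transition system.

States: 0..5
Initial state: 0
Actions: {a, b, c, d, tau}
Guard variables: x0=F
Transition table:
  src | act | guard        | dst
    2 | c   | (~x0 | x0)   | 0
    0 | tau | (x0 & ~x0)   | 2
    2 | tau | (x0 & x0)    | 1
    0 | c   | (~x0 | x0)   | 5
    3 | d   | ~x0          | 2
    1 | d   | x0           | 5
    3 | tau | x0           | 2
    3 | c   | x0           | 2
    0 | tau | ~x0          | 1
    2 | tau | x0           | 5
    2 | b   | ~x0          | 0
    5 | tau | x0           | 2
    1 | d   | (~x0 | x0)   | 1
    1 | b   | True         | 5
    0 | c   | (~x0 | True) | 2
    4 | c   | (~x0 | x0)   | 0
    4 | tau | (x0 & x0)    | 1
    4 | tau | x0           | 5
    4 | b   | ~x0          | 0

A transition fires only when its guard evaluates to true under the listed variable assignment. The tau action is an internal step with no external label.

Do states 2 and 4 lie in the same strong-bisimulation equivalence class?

Bisimulation quotient by refinement:
  P[0] = {{0,1,2,3,4,5}}
  P[1] = {{0},{1},{2,4},{3},{5}}
Fixed point at round 2; 5 class(es).
class of 2: {2,4}; class of 4: {2,4}

Answer: BISIMILAR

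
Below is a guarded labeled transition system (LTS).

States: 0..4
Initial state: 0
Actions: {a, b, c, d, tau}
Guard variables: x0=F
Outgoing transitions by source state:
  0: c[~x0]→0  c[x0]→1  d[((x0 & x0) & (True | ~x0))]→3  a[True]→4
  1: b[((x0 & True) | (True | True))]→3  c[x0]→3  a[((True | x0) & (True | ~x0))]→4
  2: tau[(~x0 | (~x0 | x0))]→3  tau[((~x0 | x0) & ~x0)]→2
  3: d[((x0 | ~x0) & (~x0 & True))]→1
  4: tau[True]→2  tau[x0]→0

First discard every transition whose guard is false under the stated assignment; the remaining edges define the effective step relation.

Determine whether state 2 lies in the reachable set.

Guard filter leaves 8 enabled edge(s).
L0 = {0}
L1 = {4}  total {0,4}
L2 = {2}  total {0,2,4}
L3 = {3}  total {0,2,3,4}
L4 = {1}  total {0,1,2,3,4}
Reachable = {0,1,2,3,4}
trace reaching 2: a·tau

Answer: REACHABLE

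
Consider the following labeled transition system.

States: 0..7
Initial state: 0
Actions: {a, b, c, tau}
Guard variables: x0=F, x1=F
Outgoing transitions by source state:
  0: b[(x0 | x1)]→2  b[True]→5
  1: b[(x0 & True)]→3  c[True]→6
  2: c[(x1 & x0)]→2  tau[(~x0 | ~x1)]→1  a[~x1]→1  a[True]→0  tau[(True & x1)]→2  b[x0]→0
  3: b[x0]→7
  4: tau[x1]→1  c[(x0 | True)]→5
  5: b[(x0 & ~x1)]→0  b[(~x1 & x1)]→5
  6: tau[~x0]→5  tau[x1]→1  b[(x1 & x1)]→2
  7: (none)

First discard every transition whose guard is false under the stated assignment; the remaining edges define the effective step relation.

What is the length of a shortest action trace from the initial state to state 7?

Answer: UNREACHABLE

Analysis:
Layered search for 7:
  depth 0: {0}
  depth 1: {5}
7 never appears.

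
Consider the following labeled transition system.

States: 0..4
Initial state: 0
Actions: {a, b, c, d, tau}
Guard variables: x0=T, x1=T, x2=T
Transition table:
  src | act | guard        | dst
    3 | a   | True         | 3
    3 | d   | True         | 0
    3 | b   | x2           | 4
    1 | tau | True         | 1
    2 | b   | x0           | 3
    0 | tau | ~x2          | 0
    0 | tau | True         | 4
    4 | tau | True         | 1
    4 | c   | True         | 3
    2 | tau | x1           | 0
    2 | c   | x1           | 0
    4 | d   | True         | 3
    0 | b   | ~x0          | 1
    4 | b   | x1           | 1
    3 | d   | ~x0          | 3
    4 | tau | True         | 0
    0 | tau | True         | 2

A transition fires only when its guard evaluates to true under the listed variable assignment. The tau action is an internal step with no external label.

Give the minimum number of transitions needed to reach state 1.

Answer: 2

Working:
BFS to 1:
  Layer 0: {0}
  Layer 1: {2,4}
  Layer 2: {1,3}
first hit 1 at d=2 via tau·b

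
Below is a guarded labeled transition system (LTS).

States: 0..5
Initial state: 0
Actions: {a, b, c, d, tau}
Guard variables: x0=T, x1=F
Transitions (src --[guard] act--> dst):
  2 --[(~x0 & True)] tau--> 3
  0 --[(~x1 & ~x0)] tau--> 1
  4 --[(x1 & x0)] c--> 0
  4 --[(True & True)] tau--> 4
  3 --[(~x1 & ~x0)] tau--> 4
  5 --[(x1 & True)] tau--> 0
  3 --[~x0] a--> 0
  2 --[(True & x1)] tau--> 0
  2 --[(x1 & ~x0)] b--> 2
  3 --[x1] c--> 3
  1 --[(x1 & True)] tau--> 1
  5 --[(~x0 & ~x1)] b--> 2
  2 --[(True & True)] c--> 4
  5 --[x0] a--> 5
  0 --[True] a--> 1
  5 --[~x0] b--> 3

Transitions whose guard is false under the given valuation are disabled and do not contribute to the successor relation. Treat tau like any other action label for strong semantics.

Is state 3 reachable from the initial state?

Answer: UNREACHABLE

Trace:
After dropping false guards: 4 live edges.
depth 0: {0}
depth 1: {1}  total {0,1}
R = {0,1}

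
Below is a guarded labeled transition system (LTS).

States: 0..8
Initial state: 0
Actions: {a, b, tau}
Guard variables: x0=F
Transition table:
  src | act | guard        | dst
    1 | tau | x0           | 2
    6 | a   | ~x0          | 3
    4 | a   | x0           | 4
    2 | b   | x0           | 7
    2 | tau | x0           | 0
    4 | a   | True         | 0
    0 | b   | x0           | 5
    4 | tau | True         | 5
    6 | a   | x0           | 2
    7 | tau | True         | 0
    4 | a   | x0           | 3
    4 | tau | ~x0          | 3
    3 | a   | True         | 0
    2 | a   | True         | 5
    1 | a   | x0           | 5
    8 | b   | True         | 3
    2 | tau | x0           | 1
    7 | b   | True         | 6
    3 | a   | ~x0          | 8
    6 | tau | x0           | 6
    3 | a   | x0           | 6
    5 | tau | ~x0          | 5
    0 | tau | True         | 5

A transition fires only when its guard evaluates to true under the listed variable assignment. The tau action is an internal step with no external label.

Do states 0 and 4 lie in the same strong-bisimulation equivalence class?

Answer: NOT BISIMILAR

Analysis:
Bisimulation quotient by refinement:
  P[0] = {{0,1,2,3,4,5,6,7,8}}
  P[1] = {{0,5},{1},{2,3,6},{4},{7},{8}}
  P[2] = {{0,5},{1},{2},{3},{4},{6},{7},{8}}
8 equivalence class(es) (converged in 3)
[0]={0,5}  [4]={4}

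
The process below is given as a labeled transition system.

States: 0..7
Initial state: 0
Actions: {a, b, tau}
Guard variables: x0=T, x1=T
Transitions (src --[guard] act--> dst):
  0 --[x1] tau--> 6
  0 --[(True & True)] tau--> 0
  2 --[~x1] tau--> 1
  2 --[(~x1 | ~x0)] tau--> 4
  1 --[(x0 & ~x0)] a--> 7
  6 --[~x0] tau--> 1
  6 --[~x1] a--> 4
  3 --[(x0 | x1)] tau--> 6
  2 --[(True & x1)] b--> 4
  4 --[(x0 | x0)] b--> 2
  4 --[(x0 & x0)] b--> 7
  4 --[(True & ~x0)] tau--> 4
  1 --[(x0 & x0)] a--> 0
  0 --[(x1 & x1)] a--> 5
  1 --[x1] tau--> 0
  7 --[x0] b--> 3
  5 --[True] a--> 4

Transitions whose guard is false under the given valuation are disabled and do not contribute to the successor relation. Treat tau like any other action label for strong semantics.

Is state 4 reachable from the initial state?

After dropping false guards: 11 live edges.
depth 0: {0}
depth 1: {5,6}  now seen {0,5,6}
depth 2: {4}  now seen {0,4,5,6}
depth 3: {2,7}  now seen {0,2,4,5,6,7}
depth 4: {3}  now seen {0,2,3,4,5,6,7}
Reachable = {0,2,3,4,5,6,7}
witness 4: a·a

Answer: REACHABLE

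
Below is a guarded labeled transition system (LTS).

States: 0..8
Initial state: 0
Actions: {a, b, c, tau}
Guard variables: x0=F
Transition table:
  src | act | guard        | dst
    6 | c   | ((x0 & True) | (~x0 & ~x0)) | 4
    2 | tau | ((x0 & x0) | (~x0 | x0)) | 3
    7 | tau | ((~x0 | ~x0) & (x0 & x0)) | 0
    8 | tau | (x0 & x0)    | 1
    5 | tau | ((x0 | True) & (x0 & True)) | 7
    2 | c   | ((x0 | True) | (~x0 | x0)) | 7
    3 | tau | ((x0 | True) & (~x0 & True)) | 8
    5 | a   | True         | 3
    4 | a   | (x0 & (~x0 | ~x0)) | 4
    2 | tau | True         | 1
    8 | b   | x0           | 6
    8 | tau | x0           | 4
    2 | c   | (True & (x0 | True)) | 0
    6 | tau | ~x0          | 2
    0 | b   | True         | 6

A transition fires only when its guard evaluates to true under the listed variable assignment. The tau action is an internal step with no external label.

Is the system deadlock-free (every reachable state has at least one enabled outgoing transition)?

Answer: DEADLOCK at state 1

Analysis:
Reach set: {0,1,2,3,4,6,7,8}
  0: b→6  [1 out]
  1: ∅  [no exit]
  2: c→0  c→7  tau→1  tau→3  [4 out]
  3: tau→8  [1 out]
  4: ∅  [no exit]
  6: c→4  tau→2  [2 out]
  7: ∅  [no exit]
  8: ∅  [no exit]
Path to 1: b·tau·tau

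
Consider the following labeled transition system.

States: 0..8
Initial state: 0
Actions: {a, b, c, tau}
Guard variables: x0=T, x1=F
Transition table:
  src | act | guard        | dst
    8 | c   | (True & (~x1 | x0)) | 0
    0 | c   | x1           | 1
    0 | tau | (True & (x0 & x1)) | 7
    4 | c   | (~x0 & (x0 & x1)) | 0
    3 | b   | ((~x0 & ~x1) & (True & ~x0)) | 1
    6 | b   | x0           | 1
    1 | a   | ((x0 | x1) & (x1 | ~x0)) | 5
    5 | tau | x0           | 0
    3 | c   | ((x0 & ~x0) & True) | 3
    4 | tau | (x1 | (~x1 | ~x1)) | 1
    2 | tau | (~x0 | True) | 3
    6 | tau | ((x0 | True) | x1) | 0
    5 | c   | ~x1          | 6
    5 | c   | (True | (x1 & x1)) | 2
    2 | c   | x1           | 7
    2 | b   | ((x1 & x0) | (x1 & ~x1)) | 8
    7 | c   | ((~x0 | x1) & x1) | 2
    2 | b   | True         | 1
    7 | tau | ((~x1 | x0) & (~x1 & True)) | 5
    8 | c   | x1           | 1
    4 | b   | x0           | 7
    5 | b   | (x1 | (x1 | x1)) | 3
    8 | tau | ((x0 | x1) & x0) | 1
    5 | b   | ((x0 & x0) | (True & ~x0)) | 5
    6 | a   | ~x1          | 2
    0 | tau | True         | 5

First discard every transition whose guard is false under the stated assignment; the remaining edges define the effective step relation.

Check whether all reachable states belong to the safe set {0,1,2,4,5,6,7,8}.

Inv-set: {0,1,2,4,5,6,7,8}
Reachable = {0,1,2,3,5,6}
  0: ok
  1: ok
  2: ok
  3: ✗ unsafe
  5: ok
  6: ok
reach 3 via tau·c·tau — violates

Answer: INVARIANT VIOLATED at state 3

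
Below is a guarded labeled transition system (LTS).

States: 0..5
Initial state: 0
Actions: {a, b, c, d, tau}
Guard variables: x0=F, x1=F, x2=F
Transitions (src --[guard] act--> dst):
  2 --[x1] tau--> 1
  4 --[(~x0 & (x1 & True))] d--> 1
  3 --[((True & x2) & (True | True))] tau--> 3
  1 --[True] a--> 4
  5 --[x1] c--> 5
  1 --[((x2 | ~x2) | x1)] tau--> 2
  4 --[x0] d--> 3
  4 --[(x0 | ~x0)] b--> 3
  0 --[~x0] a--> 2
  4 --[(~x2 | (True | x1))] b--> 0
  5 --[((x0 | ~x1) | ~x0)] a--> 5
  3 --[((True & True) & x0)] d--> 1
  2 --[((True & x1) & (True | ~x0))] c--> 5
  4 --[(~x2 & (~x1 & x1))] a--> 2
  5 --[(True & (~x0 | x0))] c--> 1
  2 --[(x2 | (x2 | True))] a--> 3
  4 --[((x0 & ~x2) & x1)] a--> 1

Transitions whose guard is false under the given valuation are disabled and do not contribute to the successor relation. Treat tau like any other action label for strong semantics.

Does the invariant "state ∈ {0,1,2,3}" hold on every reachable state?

Allowed set {0,1,2,3}
R = {0,2,3}
  0: ✓
  2: ✓
  3: ✓

Answer: INVARIANT HOLDS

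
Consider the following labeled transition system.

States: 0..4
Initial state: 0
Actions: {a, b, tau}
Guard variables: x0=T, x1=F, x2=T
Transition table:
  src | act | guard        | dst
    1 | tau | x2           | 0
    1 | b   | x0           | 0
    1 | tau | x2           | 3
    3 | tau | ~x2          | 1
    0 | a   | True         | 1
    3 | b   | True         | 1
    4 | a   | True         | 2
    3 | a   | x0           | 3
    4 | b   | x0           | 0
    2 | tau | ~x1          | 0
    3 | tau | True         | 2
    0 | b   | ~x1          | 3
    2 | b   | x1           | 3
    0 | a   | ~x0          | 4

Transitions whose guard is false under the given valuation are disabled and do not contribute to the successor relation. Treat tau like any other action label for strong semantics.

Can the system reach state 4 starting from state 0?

Answer: UNREACHABLE

Trace:
Guard filter leaves 11 enabled edge(s).
Layer 0: {0}
Layer 1: {1,3}  now seen {0,1,3}
Layer 2: {2}  now seen {0,1,2,3}
Reachable = {0,1,2,3}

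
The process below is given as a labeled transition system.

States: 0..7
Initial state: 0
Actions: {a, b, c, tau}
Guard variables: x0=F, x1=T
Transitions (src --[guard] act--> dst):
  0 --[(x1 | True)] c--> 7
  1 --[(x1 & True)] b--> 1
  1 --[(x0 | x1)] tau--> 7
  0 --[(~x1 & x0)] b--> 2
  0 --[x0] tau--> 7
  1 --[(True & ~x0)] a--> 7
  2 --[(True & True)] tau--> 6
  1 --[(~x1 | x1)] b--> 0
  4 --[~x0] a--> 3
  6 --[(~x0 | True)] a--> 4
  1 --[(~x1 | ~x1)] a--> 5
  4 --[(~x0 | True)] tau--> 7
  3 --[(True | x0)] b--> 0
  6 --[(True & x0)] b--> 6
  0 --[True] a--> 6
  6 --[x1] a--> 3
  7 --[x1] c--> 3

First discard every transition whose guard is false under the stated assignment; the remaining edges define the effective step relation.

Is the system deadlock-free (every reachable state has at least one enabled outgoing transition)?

R = {0,3,4,6,7}
  0: a→6  c→7  [2 exit(s)]
  3: b→0  [1 exit(s)]
  4: a→3  tau→7  [2 exit(s)]
  6: a→3  a→4  [2 exit(s)]
  7: c→3  [1 exit(s)]

Answer: DEADLOCK-FREE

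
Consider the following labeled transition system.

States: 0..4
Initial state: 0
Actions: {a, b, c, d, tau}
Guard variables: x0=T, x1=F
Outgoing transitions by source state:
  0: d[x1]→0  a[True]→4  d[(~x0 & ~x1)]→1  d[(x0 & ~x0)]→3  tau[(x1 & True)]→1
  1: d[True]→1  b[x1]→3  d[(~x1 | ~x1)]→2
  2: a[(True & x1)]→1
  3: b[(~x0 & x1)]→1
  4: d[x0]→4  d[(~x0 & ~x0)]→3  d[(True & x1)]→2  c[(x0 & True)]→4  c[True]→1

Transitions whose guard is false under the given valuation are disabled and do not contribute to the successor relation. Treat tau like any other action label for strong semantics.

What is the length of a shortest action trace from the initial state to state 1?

Layered search for 1:
  Layer 0: {0}
  Layer 1: {4}
  Layer 2: {1}
depth(1)=2, e.g. a·c

Answer: 2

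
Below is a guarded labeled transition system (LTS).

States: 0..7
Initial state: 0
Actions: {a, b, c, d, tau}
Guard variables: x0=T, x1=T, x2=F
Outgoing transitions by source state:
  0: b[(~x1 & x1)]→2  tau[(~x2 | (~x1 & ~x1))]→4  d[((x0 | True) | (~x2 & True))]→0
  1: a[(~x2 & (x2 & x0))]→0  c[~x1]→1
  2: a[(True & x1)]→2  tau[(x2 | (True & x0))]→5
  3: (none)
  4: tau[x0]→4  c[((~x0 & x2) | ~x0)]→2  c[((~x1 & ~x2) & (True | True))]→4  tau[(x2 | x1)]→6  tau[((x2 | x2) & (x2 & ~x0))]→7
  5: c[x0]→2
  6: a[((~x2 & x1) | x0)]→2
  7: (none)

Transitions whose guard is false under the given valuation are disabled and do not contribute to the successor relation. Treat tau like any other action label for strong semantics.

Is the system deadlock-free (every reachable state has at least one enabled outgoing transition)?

Reach set: {0,2,4,5,6}
  0: d→0  tau→4  [deg 2]
  2: a→2  tau→5  [deg 2]
  4: tau→4  tau→6  [deg 2]
  5: c→2  [deg 1]
  6: a→2  [deg 1]

Answer: DEADLOCK-FREE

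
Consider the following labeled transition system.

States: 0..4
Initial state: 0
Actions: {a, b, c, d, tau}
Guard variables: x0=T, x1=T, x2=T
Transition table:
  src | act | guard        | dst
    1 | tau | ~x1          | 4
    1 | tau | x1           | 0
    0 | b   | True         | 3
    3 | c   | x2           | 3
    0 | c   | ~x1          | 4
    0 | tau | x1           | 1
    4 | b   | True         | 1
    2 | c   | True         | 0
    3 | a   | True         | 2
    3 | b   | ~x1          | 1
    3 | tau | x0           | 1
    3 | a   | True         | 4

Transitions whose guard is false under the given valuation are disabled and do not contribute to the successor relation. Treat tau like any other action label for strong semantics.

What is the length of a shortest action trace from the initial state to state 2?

Answer: 2

Trace:
Layered search for 2:
  depth 0: {0}
  depth 1: {1,3}
  depth 2: {2,4}
first hit 2 at d=2 via b·a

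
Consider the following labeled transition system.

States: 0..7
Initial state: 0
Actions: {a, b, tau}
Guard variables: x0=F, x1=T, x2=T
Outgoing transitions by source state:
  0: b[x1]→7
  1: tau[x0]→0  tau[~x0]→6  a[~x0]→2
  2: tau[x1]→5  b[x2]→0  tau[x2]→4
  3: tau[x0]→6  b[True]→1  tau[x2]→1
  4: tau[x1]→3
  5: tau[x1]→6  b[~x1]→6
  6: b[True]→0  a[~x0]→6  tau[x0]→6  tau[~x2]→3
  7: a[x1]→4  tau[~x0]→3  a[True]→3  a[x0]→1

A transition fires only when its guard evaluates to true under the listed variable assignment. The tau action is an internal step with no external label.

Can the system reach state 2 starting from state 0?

Guard filter leaves 15 enabled edge(s).
L0 = {0}
L1 = {7}  cumulative {0,7}
L2 = {3,4}  cumulative {0,3,4,7}
L3 = {1}  cumulative {0,1,3,4,7}
L4 = {2,6}  cumulative {0,1,2,3,4,6,7}
L5 = {5}  cumulative {0,1,2,3,4,5,6,7}
R = {0,1,2,3,4,5,6,7}
trace reaching 2: b·a·b·a

Answer: REACHABLE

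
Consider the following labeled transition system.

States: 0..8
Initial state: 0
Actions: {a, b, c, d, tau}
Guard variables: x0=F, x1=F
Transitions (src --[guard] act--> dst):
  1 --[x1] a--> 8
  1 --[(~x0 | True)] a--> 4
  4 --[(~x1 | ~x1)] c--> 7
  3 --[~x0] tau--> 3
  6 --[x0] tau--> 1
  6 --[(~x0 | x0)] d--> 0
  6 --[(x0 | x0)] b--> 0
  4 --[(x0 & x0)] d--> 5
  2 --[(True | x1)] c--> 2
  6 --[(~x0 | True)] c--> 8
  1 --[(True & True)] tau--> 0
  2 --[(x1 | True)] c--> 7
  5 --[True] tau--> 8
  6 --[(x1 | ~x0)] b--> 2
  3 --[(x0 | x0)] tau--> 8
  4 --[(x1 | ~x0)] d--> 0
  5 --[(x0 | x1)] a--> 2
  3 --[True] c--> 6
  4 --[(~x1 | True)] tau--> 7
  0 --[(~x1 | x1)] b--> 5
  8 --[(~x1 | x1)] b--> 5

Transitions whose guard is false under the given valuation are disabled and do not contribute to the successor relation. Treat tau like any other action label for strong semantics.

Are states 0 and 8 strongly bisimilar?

Refine partition for ~:
  P[0] = {{0,1,2,3,4,5,6,7,8}}
  P[1] = {{0,8},{1},{2},{3},{4},{5},{6},{7}}
stable after 2 split(s): 8 block(s)
0∈{0,8}, 8∈{0,8}

Answer: BISIMILAR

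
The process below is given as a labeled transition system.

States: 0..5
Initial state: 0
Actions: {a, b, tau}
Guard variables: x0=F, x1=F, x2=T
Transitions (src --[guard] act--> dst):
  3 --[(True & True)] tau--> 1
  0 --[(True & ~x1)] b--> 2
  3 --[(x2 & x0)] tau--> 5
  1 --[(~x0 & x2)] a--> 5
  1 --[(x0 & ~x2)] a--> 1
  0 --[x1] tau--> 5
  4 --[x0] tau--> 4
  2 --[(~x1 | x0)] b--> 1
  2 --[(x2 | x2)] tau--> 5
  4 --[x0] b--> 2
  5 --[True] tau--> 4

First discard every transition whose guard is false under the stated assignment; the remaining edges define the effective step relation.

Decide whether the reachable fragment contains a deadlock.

Answer: DEADLOCK at state 4

Analysis:
Reach set: {0,1,2,4,5}
  0: b→2  [deg 1]
  1: a→5  [deg 1]
  2: b→1  tau→5  [deg 2]
  4: ∅  [STUCK]
  5: tau→4  [deg 1]
witness 4: b·tau·tau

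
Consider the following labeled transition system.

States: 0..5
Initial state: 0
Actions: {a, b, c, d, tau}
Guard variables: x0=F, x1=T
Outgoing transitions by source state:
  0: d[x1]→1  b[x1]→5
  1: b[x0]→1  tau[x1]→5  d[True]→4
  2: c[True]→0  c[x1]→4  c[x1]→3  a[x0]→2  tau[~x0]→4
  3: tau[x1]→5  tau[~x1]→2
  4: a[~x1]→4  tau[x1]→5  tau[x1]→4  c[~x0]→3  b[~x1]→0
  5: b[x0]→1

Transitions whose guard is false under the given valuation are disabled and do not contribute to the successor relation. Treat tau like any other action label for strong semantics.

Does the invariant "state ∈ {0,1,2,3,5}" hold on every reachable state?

Inv-set: {0,1,2,3,5}
R = {0,1,3,4,5}
  0: ok
  1: ok
  3: ok
  4: ✗ unsafe
  5: ok
counterexample path to 4: d·d

Answer: INVARIANT VIOLATED at state 4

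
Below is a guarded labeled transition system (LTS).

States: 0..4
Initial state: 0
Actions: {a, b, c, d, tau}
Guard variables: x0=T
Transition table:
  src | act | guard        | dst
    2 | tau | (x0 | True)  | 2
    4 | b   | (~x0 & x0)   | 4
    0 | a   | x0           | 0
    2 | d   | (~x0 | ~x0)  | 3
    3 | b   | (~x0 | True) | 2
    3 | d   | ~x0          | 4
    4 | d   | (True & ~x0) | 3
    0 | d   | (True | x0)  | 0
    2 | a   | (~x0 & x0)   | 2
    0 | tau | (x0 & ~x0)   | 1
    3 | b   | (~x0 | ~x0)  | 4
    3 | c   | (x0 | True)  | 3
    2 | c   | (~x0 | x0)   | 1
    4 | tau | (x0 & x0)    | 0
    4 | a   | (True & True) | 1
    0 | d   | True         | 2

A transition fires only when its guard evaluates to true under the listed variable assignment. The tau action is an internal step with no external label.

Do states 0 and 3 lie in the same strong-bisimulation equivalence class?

Answer: NOT BISIMILAR

Working:
Bisimulation quotient by refinement:
  round 0: {{0,1,2,3,4}}
  round 1: {{0},{1},{2},{3},{4}}
5 equivalence class(es) (converged in 2)
0∈{0}, 3∈{3}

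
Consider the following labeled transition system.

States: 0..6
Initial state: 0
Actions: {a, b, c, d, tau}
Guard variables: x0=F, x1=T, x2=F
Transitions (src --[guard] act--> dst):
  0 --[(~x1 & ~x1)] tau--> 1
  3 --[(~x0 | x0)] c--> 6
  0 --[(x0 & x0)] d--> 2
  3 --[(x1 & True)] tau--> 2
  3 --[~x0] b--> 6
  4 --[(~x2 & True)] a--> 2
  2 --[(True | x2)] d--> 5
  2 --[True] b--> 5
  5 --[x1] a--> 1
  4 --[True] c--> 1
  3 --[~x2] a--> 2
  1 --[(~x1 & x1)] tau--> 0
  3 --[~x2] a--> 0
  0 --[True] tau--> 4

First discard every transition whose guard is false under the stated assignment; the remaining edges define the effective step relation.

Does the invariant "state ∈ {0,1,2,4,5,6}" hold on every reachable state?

Inv-set: {0,1,2,4,5,6}
Reach set: {0,1,2,4,5}
  0: safe
  1: safe
  2: safe
  4: safe
  5: safe

Answer: INVARIANT HOLDS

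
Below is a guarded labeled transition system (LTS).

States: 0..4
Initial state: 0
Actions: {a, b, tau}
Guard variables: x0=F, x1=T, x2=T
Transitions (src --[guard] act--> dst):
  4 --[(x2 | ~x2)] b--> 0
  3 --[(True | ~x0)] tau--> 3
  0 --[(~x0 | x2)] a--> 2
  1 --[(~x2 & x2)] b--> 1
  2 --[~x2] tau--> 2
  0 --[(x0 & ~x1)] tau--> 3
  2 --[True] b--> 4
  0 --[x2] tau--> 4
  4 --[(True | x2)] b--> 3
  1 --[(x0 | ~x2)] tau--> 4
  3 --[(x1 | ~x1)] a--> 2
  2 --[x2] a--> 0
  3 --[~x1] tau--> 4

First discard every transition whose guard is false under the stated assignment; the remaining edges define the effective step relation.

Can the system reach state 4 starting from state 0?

8 transition(s) survive guard evaluation.
depth 0: {0}
depth 1: {2,4}  now seen {0,2,4}
depth 2: {3}  now seen {0,2,3,4}
Reach set: {0,2,3,4}
witness 4: tau

Answer: REACHABLE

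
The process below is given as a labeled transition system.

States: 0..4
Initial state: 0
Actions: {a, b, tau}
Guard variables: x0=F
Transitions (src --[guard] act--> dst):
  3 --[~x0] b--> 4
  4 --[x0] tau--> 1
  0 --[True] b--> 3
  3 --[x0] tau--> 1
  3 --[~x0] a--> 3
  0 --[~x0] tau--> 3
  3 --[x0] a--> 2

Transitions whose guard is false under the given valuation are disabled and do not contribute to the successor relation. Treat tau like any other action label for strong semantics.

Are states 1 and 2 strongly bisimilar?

Answer: BISIMILAR

Working:
Compute ~ classes (split until stable):
  P[0] = {{0,1,2,3,4}}
  P[1] = {{0},{1,2,4},{3}}
Fixed point at round 2; 3 class(es).
1∈{1,2,4}, 2∈{1,2,4}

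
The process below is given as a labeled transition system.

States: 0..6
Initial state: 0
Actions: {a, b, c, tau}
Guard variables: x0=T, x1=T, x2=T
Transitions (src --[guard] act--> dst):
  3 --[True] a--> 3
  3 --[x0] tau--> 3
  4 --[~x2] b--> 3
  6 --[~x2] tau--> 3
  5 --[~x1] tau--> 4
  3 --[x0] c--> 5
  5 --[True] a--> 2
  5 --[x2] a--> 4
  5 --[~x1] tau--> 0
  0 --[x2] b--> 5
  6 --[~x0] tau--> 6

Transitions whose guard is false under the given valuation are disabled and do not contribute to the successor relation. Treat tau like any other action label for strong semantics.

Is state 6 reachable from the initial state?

Answer: UNREACHABLE

Trace:
Guard filter leaves 6 enabled edge(s).
depth 0: {0}
depth 1: {5}  total {0,5}
depth 2: {2,4}  total {0,2,4,5}
Reachable = {0,2,4,5}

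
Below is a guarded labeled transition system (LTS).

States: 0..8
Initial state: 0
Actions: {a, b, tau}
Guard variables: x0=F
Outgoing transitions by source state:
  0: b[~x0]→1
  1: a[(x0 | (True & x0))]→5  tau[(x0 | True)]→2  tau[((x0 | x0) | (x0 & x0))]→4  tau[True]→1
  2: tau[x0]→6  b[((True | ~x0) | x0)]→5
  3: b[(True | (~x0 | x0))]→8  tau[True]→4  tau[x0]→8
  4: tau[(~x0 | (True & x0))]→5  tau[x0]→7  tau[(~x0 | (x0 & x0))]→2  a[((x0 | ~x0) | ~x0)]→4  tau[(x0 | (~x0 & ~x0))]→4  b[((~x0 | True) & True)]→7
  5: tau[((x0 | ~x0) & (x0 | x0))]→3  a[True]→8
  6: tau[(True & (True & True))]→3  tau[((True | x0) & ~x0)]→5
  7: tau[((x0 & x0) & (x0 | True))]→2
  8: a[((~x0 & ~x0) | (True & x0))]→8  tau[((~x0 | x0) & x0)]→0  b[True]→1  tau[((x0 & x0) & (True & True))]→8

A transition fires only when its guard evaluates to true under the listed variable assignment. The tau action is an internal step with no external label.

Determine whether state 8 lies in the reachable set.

Answer: REACHABLE

Analysis:
16 transition(s) survive guard evaluation.
depth 0: {0}
depth 1: {1}  cumulative {0,1}
depth 2: {2}  cumulative {0,1,2}
depth 3: {5}  cumulative {0,1,2,5}
depth 4: {8}  cumulative {0,1,2,5,8}
R = {0,1,2,5,8}
Path to 8: b·tau·b·a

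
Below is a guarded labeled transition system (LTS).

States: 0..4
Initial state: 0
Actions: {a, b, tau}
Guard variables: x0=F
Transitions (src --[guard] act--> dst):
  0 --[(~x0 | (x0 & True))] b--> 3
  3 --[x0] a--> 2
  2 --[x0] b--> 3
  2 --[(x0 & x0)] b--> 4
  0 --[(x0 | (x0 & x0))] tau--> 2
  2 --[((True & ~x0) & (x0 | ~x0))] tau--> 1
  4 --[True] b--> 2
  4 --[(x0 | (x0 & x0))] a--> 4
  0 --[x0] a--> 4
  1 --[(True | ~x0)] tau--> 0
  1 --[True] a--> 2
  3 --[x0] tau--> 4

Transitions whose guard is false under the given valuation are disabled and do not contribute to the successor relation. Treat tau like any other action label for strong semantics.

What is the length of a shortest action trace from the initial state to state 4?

Answer: UNREACHABLE

Working:
Breadth-first toward 4:
  depth 0: {0}
  depth 1: {3}
4 never appears.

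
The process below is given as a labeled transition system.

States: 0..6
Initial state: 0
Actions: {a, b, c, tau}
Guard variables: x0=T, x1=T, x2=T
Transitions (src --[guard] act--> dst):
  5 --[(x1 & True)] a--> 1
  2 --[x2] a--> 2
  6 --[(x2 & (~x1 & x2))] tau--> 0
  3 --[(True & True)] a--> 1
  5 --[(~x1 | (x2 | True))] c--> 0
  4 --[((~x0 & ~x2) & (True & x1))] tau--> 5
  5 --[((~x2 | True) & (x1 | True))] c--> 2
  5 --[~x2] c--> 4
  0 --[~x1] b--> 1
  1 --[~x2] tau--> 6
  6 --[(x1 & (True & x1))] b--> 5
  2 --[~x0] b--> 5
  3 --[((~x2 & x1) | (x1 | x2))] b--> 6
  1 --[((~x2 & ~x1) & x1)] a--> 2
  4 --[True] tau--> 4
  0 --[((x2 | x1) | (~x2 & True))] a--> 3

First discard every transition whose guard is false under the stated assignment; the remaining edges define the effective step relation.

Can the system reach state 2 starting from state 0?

After dropping false guards: 9 live edges.
Layer 0: {0}
Layer 1: {3}  total {0,3}
Layer 2: {1,6}  total {0,1,3,6}
Layer 3: {5}  total {0,1,3,5,6}
Layer 4: {2}  total {0,1,2,3,5,6}
Reachable = {0,1,2,3,5,6}
Path to 2: a·b·b·c

Answer: REACHABLE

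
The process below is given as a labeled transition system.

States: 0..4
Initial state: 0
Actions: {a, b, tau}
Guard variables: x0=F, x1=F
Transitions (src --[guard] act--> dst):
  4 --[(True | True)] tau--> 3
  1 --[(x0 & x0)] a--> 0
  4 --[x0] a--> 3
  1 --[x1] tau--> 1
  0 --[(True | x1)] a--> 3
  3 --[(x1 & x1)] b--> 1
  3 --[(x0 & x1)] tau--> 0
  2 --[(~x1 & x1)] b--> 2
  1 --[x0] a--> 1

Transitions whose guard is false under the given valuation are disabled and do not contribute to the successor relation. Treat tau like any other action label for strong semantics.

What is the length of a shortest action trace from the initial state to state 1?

Answer: UNREACHABLE

Analysis:
Layered search for 1:
  L0 = {0}
  L1 = {3}
1 never appears.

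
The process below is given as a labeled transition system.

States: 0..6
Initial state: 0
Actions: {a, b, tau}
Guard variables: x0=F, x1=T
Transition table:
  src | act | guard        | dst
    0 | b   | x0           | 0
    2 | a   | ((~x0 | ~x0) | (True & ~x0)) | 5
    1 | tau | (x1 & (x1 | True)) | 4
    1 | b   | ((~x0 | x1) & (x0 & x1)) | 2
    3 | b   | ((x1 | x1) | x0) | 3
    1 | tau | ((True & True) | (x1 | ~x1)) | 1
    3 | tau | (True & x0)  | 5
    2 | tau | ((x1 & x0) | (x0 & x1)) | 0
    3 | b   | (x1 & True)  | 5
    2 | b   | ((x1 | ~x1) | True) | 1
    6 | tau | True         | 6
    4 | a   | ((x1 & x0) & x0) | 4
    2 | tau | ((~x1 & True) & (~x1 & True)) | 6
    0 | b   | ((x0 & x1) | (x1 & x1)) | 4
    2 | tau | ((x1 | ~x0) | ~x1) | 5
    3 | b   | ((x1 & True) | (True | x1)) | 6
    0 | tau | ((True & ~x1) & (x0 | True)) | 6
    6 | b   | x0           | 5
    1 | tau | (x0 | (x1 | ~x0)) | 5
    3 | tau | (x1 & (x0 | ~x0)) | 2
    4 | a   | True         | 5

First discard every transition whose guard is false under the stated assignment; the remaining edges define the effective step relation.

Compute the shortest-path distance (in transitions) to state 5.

Answer: 2

Trace:
Breadth-first toward 5:
  L0 = {0}
  L1 = {4}
  L2 = {5}
depth(5)=2, e.g. b·a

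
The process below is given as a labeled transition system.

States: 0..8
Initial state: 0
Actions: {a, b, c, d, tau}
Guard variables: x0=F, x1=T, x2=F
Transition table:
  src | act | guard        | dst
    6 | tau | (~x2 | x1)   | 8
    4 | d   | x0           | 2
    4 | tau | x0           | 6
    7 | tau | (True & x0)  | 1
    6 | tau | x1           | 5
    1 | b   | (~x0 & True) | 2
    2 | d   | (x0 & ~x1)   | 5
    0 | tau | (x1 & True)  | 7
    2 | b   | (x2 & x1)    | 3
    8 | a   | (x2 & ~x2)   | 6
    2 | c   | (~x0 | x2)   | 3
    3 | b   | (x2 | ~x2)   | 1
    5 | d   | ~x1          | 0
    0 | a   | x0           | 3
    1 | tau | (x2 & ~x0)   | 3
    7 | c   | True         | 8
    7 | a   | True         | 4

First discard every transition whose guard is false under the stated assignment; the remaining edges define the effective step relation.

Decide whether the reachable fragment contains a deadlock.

Reachable = {0,4,7,8}
  0: tau→7  [deg 1]
  4: ∅  [STUCK]
  7: a→4  c→8  [deg 2]
  8: ∅  [STUCK]
trace reaching 4: tau·a

Answer: DEADLOCK at state 4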